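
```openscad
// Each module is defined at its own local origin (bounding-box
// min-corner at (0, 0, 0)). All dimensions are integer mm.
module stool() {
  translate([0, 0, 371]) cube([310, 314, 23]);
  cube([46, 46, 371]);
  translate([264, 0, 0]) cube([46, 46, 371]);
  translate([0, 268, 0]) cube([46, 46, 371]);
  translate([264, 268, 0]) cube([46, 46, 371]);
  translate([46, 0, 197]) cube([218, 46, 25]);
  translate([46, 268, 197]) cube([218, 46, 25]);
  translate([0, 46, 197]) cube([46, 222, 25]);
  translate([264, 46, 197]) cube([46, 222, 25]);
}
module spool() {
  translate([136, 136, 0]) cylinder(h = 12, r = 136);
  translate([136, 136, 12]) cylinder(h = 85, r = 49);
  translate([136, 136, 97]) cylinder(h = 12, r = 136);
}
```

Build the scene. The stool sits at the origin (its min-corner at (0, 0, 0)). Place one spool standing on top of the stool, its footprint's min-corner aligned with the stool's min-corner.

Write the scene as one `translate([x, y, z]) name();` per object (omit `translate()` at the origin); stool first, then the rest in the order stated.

stool();
translate([0, 0, 394]) spool();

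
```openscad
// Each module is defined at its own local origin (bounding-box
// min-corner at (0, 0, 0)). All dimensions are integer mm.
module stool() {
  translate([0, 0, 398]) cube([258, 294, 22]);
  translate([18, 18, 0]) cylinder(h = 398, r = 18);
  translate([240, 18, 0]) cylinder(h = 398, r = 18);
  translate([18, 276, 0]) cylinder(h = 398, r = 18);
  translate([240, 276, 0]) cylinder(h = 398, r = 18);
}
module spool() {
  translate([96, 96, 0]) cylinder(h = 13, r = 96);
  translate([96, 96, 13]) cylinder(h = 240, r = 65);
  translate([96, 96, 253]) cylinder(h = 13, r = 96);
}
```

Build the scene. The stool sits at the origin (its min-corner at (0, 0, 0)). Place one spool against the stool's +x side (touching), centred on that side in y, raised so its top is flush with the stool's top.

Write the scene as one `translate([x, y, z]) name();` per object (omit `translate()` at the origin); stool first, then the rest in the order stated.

stool();
translate([258, 51, 154]) spool();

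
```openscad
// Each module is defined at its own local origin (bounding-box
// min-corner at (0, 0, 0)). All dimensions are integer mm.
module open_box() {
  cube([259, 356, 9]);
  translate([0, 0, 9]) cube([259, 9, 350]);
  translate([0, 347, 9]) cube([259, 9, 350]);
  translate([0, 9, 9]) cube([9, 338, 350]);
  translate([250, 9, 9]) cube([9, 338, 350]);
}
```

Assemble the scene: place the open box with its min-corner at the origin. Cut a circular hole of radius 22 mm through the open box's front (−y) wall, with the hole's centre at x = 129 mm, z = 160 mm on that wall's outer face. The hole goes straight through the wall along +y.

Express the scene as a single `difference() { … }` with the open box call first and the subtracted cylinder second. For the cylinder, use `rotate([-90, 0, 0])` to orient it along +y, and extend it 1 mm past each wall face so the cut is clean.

difference() {
  open_box();
  translate([129, -1, 160]) rotate([-90, 0, 0]) cylinder(h = 11, r = 22);
}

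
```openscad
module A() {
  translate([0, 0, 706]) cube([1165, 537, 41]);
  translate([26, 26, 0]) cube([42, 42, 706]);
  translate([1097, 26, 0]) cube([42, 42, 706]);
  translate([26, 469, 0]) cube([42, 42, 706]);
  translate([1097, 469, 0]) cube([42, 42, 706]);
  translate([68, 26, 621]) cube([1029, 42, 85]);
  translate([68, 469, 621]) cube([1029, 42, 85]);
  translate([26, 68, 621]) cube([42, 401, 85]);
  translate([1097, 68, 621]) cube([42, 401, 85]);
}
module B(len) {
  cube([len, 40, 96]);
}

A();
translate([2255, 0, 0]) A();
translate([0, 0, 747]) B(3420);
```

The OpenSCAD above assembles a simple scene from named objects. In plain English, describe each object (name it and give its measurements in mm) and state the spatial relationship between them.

A is a table with a 1165×537 mm rectangular top, 41 mm thick, top surface at z = 747 mm, supported by four 42×42 mm square legs, each inset 26 mm from the nearest pair of top edges, running from the floor. Four apron rails, 42 mm thick and 85 mm tall, run between adjacent legs with their top edges flush with the underside of the top and their outer faces flush with the legs' outer faces.

B is a rectangular beam 3420 mm long (x), 40 mm deep (y), 96 mm thick (z).

The beam spans the tops of two tables placed 1090 mm apart, resting at z = 747 mm.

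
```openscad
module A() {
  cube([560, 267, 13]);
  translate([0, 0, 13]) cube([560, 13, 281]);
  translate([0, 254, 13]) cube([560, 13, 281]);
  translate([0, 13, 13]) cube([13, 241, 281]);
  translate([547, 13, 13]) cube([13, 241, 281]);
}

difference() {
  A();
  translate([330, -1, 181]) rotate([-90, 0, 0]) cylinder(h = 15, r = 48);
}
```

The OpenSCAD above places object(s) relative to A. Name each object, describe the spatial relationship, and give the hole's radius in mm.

The subtracted cylinder has r = 48 mm.

A is an open box. The open box has a circular hole through its front wall. The hole's radius is 48 mm.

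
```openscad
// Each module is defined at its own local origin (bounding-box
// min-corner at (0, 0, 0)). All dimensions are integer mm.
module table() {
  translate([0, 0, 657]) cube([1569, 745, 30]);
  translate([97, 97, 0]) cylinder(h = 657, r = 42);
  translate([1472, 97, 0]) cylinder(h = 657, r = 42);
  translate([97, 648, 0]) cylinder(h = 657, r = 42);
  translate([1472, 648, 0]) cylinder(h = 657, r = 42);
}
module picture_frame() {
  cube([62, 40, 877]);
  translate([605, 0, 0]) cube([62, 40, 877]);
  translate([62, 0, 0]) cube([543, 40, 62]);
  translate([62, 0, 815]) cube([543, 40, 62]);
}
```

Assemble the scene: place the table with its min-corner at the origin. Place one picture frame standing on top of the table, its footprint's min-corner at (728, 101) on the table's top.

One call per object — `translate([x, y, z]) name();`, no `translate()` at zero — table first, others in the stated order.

table();
translate([728, 101, 687]) picture_frame();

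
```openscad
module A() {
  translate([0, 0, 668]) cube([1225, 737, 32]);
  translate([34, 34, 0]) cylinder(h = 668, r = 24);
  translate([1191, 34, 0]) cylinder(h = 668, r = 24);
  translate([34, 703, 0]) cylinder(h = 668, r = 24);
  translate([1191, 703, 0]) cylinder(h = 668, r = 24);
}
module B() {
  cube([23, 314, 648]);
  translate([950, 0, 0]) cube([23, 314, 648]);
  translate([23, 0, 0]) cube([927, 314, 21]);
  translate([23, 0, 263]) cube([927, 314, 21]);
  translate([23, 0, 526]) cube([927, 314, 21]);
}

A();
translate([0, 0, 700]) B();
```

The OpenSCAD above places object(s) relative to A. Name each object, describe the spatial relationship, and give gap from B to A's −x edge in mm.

A is a table. B is a bookshelf. The bookshelf is on top of the table. The gap from the bookshelf to the table's −x edge is 0 mm.

The bookshelf's min-x is at 0; the table's min-x is 0; gap = 0 mm.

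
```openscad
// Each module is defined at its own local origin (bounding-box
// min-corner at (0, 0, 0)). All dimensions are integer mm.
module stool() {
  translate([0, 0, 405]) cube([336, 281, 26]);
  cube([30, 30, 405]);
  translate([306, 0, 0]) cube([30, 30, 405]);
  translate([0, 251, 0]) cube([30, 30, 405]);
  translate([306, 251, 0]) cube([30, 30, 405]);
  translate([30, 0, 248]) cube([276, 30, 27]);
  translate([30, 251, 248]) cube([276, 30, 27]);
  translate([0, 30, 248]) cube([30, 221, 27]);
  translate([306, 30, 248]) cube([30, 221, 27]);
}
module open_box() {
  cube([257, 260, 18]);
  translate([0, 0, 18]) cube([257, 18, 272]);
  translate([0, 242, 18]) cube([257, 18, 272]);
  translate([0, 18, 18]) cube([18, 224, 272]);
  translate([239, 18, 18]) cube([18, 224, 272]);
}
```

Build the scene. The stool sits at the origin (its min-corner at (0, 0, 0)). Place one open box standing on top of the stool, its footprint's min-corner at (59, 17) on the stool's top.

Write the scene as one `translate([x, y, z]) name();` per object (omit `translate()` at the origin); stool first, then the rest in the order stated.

stool();
translate([59, 17, 431]) open_box();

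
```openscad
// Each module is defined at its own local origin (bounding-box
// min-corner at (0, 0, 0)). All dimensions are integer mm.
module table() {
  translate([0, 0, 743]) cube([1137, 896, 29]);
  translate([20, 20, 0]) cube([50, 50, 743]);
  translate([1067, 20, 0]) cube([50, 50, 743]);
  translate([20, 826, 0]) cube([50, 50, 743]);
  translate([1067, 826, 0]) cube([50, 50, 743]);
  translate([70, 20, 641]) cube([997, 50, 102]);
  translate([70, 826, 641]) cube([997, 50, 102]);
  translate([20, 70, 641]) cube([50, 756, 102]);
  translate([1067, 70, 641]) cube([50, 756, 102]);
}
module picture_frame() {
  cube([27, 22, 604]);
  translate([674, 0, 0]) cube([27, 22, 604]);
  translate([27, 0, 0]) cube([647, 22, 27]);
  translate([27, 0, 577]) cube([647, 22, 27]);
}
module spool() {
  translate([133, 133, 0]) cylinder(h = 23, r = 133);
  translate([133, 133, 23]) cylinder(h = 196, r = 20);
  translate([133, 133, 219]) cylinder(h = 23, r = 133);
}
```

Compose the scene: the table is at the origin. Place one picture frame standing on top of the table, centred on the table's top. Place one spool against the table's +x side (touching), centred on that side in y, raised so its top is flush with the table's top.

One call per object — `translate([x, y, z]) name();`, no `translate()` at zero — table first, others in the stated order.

table();
translate([218, 437, 772]) picture_frame();
translate([1137, 315, 530]) spool();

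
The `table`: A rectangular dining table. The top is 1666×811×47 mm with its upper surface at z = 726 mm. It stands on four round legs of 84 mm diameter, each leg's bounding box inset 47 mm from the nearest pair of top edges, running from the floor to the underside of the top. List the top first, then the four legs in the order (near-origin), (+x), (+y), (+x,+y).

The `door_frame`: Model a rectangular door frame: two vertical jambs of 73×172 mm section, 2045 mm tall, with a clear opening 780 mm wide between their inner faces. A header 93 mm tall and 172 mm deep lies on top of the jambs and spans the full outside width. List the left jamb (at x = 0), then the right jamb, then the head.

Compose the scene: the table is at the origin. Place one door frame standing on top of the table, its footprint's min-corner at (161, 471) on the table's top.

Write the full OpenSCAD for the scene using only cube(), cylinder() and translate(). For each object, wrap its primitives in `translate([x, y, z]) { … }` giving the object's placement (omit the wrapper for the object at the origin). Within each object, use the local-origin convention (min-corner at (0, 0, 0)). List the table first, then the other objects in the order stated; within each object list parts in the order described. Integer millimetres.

translate([0, 0, 679]) cube([1666, 811, 47]);
translate([89, 89, 0]) cylinder(h = 679, r = 42);
translate([1577, 89, 0]) cylinder(h = 679, r = 42);
translate([89, 722, 0]) cylinder(h = 679, r = 42);
translate([1577, 722, 0]) cylinder(h = 679, r = 42);
translate([161, 471, 726]) {
  cube([73, 172, 2045]);
  translate([853, 0, 0]) cube([73, 172, 2045]);
  translate([0, 0, 2045]) cube([926, 172, 93]);
}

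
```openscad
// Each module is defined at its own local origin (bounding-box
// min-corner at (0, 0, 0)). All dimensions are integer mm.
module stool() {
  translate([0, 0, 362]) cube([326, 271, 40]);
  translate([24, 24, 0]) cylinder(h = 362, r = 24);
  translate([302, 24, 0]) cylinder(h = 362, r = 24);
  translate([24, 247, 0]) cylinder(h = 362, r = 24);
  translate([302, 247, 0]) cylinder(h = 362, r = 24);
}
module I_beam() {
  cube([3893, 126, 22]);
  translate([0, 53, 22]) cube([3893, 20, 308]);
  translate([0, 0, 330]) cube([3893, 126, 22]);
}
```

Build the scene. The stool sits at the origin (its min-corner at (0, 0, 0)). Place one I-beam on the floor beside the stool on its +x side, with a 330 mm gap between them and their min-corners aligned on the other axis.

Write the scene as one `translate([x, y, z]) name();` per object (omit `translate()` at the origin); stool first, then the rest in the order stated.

stool();
translate([656, 0, 0]) I_beam();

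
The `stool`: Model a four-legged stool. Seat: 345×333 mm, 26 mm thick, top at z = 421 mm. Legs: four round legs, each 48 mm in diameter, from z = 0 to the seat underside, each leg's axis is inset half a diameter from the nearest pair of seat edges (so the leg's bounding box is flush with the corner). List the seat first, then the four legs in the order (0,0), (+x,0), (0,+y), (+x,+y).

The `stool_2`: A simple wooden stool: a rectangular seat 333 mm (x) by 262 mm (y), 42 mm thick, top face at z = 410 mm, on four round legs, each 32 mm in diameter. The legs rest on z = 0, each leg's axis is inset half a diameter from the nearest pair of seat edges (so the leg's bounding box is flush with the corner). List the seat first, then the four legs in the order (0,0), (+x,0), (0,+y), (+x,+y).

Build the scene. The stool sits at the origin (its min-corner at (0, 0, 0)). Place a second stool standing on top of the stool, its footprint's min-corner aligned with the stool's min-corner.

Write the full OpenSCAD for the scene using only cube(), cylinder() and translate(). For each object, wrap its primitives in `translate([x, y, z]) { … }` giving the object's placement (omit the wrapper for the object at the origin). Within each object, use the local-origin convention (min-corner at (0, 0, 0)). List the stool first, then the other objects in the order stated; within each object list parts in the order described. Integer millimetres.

translate([0, 0, 395]) cube([345, 333, 26]);
translate([24, 24, 0]) cylinder(h = 395, r = 24);
translate([321, 24, 0]) cylinder(h = 395, r = 24);
translate([24, 309, 0]) cylinder(h = 395, r = 24);
translate([321, 309, 0]) cylinder(h = 395, r = 24);
translate([0, 0, 421]) {
  translate([0, 0, 368]) cube([333, 262, 42]);
  translate([16, 16, 0]) cylinder(h = 368, r = 16);
  translate([317, 16, 0]) cylinder(h = 368, r = 16);
  translate([16, 246, 0]) cylinder(h = 368, r = 16);
  translate([317, 246, 0]) cylinder(h = 368, r = 16);
}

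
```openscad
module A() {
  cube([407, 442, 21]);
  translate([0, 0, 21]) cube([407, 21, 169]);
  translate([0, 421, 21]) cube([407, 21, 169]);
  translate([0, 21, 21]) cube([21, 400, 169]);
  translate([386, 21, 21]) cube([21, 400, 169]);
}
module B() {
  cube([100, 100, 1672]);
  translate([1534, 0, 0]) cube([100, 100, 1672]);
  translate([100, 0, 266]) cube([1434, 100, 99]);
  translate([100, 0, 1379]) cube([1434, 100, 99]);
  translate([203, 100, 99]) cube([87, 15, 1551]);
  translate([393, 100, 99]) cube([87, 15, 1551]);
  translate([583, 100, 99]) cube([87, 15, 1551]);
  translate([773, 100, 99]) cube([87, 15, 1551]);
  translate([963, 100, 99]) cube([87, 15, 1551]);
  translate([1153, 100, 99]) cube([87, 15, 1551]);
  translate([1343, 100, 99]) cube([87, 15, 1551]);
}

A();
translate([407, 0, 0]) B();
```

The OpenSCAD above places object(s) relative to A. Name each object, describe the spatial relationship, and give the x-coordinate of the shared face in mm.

The open box's +x face and the fence section's −x face are both at x = 407 mm.

A is an open box. B is a fence section. The fence section is against the open box's +x side, with their −y faces flush. The x-coordinate of the shared face is 407 mm.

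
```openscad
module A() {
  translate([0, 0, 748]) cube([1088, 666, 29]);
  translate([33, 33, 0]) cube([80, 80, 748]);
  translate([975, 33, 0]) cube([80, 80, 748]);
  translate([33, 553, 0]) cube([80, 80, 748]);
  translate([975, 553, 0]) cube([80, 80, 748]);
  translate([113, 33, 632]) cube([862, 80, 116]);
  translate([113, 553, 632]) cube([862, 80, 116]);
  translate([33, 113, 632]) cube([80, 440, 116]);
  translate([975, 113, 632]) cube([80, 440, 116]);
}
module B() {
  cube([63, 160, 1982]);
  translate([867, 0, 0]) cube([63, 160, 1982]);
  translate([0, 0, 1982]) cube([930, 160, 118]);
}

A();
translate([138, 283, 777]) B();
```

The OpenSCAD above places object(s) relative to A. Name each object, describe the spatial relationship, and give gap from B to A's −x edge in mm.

A is a table. B is a door frame. The door frame is on top of the table. The gap from the door frame to the table's −x edge is 138 mm.

The door frame's min-x is at 138; the table's min-x is 0; gap = 138 mm.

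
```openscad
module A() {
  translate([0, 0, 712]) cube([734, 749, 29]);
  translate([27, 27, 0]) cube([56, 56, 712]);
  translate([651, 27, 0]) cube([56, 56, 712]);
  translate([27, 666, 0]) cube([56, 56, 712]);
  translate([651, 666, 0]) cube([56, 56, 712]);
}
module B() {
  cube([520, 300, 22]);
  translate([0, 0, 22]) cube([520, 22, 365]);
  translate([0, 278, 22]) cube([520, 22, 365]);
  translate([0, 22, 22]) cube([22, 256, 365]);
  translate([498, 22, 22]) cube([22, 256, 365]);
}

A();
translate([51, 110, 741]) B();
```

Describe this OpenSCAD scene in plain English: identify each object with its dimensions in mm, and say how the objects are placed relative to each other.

A is a table with a 734×749 mm rectangular top, 29 mm thick, top surface at z = 741 mm, supported by four 56×56 mm square legs, each inset 27 mm from the nearest pair of top edges, running from the floor.

B is an open storage box with external size 520×300×387 mm and wall thickness 22 mm (the base is also 22 mm thick). The base covers the whole footprint; the four walls stand on the base, with the y-facing walls full-width and the x-facing walls fitting between their inner faces.

The open box is on top of the table.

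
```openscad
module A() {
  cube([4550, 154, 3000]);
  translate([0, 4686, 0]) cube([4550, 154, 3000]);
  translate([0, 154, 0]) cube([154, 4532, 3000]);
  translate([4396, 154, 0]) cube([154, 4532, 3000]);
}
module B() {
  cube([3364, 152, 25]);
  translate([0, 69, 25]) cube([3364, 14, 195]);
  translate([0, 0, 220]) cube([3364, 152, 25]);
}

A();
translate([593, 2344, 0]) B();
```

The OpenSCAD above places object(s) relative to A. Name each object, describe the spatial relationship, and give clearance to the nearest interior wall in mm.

A is a house frame. B is an I-beam. The I-beam sits inside the house frame, centred. The clearance to the nearest interior wall is 439 mm.

Clearances: x = 439, y = 2190; minimum 439 mm.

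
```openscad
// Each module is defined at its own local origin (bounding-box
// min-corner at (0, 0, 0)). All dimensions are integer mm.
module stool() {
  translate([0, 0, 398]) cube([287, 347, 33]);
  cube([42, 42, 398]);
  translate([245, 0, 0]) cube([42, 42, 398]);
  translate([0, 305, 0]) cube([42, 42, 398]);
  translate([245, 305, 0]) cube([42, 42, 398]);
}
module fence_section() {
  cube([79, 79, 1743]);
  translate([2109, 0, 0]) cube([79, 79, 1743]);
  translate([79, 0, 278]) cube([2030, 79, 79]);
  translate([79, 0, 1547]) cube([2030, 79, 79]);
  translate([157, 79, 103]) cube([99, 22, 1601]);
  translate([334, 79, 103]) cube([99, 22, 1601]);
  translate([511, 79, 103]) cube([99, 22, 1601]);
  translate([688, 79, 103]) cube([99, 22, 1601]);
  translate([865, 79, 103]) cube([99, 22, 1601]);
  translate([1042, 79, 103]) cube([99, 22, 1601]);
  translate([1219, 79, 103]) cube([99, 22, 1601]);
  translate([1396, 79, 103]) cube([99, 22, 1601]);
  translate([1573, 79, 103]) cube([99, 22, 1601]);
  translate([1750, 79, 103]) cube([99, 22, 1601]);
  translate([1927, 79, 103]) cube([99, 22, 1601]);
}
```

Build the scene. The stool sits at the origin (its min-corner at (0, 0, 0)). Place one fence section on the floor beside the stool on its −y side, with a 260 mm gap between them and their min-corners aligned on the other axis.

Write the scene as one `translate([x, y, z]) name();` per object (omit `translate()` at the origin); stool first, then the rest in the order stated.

stool();
translate([0, -361, 0]) fence_section();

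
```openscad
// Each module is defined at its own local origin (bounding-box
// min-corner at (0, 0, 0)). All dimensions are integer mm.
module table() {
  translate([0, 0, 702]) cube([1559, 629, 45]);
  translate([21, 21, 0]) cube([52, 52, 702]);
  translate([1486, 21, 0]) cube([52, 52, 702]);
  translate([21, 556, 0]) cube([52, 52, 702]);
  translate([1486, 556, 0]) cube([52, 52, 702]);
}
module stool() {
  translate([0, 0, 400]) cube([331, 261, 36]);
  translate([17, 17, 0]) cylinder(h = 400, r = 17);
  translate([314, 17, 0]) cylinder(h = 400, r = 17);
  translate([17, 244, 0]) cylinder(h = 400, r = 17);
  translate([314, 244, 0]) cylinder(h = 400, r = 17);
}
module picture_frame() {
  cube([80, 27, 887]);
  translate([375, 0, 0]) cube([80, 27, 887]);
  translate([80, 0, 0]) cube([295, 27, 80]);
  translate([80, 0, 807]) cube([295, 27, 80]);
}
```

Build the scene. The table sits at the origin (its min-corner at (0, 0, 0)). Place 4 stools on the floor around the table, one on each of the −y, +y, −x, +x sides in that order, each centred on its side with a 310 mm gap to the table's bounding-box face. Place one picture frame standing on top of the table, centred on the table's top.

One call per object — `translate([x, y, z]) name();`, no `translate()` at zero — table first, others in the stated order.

table();
translate([614, -571, 0]) stool();
translate([614, 939, 0]) stool();
translate([-641, 184, 0]) stool();
translate([1869, 184, 0]) stool();
translate([552, 301, 747]) picture_frame();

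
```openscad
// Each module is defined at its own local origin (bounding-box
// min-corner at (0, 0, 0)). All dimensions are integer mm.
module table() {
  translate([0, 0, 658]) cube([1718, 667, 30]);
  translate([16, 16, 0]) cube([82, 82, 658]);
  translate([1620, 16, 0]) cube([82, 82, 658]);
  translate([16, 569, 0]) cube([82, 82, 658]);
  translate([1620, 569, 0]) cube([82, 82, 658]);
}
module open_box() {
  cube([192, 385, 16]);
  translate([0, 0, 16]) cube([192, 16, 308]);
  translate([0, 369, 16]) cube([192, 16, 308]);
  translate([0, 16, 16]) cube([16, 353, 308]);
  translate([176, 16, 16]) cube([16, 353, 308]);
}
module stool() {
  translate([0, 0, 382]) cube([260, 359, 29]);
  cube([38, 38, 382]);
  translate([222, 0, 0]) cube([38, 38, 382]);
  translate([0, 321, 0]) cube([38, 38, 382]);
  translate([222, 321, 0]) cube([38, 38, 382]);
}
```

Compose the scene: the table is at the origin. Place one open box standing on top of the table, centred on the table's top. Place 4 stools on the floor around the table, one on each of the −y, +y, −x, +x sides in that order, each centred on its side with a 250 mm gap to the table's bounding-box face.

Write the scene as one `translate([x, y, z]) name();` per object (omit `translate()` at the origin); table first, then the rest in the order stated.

table();
translate([763, 141, 688]) open_box();
translate([729, -609, 0]) stool();
translate([729, 917, 0]) stool();
translate([-510, 154, 0]) stool();
translate([1968, 154, 0]) stool();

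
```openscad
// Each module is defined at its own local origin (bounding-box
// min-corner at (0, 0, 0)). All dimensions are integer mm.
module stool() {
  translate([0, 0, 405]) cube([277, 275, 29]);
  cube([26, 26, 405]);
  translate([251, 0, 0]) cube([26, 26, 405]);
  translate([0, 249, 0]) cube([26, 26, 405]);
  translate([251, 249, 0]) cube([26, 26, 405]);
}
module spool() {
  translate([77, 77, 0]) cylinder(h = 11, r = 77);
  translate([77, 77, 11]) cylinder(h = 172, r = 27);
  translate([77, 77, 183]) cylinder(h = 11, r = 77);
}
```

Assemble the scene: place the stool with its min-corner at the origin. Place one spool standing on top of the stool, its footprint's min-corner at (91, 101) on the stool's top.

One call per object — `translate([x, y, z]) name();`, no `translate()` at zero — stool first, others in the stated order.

stool();
translate([91, 101, 434]) spool();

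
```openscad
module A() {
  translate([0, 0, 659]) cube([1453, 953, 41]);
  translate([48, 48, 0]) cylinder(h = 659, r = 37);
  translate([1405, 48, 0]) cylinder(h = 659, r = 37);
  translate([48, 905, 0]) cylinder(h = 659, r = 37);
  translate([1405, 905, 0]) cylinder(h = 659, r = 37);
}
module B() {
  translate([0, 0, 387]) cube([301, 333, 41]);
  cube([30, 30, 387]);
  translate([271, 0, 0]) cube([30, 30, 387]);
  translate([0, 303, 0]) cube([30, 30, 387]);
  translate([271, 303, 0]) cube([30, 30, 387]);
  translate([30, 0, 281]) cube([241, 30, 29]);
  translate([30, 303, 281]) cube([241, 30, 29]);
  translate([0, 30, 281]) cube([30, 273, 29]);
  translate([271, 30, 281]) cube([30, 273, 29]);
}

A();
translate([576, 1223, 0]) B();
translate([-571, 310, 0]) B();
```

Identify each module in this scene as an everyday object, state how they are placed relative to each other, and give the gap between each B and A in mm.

Each stool's nearest face is 270 mm from the table's bounding box.

A is a table. B is a stool. Two stools sit around the table at the +y, −x sides. The gap between each stool and the table is 270 mm.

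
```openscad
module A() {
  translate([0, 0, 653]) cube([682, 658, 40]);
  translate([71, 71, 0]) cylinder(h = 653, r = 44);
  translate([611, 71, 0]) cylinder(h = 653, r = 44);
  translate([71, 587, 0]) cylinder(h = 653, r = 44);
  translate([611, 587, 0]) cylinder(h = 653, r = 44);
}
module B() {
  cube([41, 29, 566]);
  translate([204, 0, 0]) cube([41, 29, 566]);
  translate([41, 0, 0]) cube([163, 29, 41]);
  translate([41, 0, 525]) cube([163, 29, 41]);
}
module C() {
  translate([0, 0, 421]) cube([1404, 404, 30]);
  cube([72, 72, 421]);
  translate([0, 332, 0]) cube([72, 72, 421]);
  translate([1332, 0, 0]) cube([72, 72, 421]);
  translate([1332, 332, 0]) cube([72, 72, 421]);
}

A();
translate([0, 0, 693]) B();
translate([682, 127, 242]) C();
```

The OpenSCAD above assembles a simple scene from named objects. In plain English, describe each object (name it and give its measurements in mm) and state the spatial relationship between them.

A is a table: top 682 mm (x) × 658 mm (y), 40 mm thick, upper face at z = 693 mm, on four round legs of 88 mm diameter, each leg's bounding box inset 27 mm from the nearest pair of top edges, running from z = 0 to the bottom of the top.

B is a picture frame with a 163×484 mm rectangular opening (x by z) and a uniform 41 mm border on every side. Frame depth is 29 mm along y. It is built from two vertical stiles running the full outside height and two horizontal rails spanning the gap between the stiles.

C is a bench: a 1404×404 mm seat slab, 30 mm thick, top at z = 451 mm, on four 72×72 mm square legs flush with the seat corners and standing on z = 0.

The picture frame is on top of the table. The bench is beside the table with their tops flush at z = 693.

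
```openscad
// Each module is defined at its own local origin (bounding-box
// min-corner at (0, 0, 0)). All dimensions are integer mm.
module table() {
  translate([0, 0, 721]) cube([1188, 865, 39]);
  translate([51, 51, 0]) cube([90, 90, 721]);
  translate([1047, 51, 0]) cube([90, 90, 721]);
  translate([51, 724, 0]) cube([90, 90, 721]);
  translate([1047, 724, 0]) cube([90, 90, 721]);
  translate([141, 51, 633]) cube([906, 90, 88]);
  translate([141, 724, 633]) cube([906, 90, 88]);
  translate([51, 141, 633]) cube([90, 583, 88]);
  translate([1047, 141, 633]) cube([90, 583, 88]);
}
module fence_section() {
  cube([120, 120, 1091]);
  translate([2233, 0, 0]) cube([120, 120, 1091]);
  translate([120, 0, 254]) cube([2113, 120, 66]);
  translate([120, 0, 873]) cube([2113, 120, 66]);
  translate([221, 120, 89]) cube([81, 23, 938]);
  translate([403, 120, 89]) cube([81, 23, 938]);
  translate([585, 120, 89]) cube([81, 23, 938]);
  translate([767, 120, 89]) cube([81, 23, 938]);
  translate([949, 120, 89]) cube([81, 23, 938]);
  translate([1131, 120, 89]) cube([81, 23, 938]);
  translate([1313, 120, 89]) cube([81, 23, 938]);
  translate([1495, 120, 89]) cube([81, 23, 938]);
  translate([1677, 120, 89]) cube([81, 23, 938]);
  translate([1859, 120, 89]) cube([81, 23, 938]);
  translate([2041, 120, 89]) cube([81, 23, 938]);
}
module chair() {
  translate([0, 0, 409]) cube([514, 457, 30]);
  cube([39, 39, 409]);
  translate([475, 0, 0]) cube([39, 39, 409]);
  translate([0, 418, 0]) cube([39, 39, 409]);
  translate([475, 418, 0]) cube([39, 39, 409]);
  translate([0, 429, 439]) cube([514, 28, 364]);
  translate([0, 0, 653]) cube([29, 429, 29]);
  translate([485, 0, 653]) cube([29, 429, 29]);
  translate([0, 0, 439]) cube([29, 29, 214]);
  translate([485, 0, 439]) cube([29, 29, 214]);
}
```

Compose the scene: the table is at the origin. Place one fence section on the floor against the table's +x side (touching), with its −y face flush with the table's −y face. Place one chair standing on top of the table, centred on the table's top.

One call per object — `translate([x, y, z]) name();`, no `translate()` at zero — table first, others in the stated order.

table();
translate([1188, 0, 0]) fence_section();
translate([337, 204, 760]) chair();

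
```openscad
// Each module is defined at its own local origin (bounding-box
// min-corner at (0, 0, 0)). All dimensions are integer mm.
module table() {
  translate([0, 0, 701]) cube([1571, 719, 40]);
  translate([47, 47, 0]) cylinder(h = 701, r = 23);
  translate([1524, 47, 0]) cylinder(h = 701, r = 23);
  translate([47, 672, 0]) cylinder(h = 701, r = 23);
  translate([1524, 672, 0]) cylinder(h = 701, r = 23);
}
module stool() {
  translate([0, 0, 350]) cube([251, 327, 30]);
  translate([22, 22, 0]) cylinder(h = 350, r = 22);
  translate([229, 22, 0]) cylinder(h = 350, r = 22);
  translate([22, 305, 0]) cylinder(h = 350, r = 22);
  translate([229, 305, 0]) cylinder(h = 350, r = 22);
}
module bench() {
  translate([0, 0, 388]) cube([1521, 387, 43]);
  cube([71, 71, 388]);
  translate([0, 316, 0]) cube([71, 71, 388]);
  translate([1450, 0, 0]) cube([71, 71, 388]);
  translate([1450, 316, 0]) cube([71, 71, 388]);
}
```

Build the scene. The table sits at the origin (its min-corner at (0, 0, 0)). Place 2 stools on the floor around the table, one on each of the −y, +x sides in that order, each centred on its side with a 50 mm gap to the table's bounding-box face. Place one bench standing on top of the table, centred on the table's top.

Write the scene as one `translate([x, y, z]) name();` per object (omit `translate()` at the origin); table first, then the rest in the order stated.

table();
translate([660, -377, 0]) stool();
translate([1621, 196, 0]) stool();
translate([25, 166, 741]) bench();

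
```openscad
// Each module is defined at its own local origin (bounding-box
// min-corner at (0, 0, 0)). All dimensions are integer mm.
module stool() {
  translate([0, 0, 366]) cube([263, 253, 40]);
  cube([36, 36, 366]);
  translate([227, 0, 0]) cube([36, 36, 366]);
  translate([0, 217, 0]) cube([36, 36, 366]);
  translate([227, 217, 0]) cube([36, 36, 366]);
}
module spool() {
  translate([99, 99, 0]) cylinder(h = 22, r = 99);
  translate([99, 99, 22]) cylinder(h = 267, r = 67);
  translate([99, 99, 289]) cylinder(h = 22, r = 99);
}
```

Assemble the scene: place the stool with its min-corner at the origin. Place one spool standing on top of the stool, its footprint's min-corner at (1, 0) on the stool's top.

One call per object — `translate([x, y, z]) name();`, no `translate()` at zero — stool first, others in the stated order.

stool();
translate([1, 0, 406]) spool();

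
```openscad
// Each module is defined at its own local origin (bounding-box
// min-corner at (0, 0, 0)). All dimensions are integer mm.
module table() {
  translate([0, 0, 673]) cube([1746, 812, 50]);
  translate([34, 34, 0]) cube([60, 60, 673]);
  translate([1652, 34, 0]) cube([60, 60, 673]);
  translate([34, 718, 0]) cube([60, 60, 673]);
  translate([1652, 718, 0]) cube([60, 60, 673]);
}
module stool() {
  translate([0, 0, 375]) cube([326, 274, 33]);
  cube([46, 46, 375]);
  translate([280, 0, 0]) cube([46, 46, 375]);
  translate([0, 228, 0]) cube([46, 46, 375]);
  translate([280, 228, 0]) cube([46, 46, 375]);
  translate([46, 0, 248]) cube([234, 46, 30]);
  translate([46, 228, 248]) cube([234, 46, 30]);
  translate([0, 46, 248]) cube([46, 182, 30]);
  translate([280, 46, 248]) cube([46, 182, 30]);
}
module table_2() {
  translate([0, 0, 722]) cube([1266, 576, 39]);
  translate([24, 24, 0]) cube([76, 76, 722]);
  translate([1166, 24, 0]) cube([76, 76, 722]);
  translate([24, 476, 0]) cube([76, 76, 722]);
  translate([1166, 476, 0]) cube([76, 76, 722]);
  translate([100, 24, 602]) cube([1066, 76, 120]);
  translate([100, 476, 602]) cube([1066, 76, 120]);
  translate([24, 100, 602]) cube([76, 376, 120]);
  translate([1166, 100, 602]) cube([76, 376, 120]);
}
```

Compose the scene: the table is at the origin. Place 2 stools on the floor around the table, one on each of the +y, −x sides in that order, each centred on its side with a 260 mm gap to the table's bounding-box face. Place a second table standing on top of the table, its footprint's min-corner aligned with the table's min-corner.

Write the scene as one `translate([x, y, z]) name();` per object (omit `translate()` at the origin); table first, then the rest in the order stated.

table();
translate([710, 1072, 0]) stool();
translate([-586, 269, 0]) stool();
translate([0, 0, 723]) table_2();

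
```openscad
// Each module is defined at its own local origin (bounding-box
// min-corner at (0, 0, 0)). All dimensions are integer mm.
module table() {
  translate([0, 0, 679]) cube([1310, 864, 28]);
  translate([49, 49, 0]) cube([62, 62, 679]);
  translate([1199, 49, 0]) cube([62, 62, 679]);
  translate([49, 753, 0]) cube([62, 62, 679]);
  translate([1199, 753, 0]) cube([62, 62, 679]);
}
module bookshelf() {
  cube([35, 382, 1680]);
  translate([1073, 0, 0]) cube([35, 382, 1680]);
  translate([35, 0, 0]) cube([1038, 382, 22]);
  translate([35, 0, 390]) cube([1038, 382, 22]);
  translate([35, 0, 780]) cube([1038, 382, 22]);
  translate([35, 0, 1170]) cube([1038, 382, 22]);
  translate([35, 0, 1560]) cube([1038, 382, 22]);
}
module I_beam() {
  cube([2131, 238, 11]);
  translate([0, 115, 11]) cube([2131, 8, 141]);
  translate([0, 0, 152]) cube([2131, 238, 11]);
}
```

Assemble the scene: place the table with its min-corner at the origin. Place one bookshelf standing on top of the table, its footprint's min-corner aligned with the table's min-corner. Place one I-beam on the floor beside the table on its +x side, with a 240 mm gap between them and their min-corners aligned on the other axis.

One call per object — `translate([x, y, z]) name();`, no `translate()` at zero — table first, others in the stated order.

table();
translate([0, 0, 707]) bookshelf();
translate([1550, 0, 0]) I_beam();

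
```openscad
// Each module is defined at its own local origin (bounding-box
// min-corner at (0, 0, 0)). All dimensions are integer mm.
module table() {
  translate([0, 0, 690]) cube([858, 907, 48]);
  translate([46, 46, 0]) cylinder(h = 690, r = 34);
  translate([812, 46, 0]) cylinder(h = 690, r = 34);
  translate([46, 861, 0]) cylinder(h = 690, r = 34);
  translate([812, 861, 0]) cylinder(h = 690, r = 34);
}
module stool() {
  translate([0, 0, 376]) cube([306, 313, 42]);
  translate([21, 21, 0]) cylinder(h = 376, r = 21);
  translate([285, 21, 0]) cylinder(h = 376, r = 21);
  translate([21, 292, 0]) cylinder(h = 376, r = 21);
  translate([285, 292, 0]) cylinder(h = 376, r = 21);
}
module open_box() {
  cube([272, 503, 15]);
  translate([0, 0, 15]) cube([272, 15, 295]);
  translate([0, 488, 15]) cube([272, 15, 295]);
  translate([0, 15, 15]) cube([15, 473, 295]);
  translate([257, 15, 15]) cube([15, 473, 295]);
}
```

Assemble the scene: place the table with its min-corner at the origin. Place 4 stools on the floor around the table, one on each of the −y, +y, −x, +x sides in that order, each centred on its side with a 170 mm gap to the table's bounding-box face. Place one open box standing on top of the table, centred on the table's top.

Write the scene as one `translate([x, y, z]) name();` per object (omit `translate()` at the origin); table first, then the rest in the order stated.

table();
translate([276, -483, 0]) stool();
translate([276, 1077, 0]) stool();
translate([-476, 297, 0]) stool();
translate([1028, 297, 0]) stool();
translate([293, 202, 738]) open_box();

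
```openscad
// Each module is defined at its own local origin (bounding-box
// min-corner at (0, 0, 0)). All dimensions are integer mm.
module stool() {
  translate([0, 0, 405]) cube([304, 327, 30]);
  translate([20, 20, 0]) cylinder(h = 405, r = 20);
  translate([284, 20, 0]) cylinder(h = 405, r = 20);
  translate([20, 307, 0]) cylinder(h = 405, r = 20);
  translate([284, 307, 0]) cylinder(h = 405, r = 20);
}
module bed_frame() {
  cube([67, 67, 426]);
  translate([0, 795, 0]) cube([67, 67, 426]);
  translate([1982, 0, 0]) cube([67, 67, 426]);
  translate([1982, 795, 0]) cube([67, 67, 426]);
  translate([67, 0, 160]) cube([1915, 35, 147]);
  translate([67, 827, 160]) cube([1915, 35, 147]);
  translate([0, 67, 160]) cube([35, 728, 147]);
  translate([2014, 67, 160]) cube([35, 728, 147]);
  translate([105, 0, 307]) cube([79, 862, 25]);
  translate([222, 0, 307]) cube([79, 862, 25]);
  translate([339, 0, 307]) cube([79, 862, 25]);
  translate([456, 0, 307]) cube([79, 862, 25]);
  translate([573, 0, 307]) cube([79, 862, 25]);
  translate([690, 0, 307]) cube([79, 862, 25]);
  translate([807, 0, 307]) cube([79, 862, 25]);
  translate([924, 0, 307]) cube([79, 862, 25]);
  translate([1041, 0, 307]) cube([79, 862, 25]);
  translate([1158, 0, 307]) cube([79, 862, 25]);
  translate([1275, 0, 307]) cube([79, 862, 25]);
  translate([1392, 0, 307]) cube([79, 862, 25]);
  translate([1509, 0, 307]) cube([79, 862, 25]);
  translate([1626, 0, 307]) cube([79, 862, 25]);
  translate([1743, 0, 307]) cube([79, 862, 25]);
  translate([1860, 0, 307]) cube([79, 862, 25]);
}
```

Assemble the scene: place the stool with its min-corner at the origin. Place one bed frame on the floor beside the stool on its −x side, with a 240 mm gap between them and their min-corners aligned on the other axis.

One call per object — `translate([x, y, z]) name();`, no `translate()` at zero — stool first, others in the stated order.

stool();
translate([-2289, 0, 0]) bed_frame();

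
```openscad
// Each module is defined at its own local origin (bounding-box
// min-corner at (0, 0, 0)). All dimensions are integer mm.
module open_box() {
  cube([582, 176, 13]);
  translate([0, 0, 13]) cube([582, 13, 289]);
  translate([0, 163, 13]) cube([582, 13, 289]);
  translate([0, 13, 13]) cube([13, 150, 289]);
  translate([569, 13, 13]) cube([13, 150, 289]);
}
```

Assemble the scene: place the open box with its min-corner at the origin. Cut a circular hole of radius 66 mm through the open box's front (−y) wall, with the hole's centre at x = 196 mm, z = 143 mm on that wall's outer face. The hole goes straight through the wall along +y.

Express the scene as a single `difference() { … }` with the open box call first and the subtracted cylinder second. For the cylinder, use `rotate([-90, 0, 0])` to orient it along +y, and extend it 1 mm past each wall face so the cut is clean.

difference() {
  open_box();
  translate([196, -1, 143]) rotate([-90, 0, 0]) cylinder(h = 15, r = 66);
}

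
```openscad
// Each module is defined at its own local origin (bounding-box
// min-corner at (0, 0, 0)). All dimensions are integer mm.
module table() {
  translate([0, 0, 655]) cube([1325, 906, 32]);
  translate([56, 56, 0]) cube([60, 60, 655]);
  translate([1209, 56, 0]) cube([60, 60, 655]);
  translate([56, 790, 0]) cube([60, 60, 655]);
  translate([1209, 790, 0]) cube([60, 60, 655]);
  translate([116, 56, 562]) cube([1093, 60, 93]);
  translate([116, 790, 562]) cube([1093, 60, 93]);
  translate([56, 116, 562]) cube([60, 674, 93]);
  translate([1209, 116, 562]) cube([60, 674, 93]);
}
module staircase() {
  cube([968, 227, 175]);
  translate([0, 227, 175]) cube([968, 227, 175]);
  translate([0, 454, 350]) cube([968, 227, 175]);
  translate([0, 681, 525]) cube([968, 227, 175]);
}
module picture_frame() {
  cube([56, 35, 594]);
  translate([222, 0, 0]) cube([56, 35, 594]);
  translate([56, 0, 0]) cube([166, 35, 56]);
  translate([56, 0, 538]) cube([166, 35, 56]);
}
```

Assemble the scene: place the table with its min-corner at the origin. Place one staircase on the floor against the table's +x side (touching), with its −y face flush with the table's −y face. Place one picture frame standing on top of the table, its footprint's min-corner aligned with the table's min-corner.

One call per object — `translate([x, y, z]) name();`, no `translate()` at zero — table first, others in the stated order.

table();
translate([1325, 0, 0]) staircase();
translate([0, 0, 687]) picture_frame();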